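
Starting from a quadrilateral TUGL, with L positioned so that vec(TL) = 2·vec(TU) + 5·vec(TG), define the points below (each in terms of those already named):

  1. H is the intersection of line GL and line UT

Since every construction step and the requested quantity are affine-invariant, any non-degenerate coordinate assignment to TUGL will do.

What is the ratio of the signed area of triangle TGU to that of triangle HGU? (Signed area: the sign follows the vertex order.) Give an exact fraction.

Set T = (0, 0), U = (1, 0), G = (0, 1), L = (2, 5); any affine frame gives the same invariant.
1. H is the intersection of line GL and line UT ⇒ H = (-1/2, 0)
2·[TGU] = -1, 2·[HGU] = -3/2
[TGU]:[HGU] = -1:-3/2 = 2/3

[TGU]:[HGU] = 2/3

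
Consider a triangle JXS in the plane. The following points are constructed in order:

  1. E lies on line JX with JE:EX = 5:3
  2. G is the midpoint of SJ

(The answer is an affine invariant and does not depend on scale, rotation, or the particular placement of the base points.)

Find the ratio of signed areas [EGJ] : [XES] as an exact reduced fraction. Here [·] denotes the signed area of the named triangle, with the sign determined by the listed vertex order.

Set J = (0, 0), X = (1, 0), S = (0, 1); any affine frame gives the same invariant.
1. E lies on line JX with JE:EX = 5:3 ⇒ E = (5/8, 0)
2. G is the midpoint of SJ ⇒ G = (0, 1/2)
2·[EGJ] = 5/16, 2·[XES] = -3/8
[EGJ]:[XES] = 5/16:-3/8 = -5/6

[EGJ]:[XES] = -5/6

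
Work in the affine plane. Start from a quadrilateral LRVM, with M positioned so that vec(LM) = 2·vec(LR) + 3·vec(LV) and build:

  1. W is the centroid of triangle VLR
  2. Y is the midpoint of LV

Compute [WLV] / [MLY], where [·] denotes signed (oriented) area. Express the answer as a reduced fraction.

Assign L = (0, 0), R = (1, 0), V = (0, 1), M = (2, 3) — the answer is frame-independent, so this choice is without loss of generality.
1. W is the centroid of triangle VLR ⇒ W = (1/3, 1/3)
2. Y is the midpoint of LV ⇒ Y = (0, 1/2)
2·[WLV] = -1/3, 2·[MLY] = -1
[WLV]:[MLY] = -1/3:-1 = 1/3

[WLV]:[MLY] = 1/3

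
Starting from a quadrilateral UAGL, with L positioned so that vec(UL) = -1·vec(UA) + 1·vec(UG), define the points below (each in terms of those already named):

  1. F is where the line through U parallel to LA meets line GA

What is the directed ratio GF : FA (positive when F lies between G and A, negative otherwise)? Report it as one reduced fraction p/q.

GF:FA = -2

Assign U = (0, 0), A = (1, 0), G = (0, 1), L = (-1, 1) — the answer is frame-independent, so this choice is without loss of generality.
1. F is where the line through U parallel to LA meets line GA ⇒ F = (2, -1)
F = G + t·(A−G) with t = 2, so GF:FA = t:(1−t) = 2:-1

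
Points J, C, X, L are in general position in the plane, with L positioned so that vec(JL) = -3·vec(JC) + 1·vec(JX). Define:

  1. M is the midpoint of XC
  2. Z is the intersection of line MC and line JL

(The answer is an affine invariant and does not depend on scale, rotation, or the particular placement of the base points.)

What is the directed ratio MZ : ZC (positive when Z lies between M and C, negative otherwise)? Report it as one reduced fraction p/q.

MZ:ZC = -2

Choose coordinates J = (0, 0), C = (1, 0), X = (0, 1), L = (-3, 1).
1. M is the midpoint of XC ⇒ M = (1/2, 1/2)
2. Z is the intersection of line MC and line JL ⇒ Z = (3/2, -1/2)
Z = M + t·(C−M) with t = 2, so MZ:ZC = t:(1−t) = 2:-1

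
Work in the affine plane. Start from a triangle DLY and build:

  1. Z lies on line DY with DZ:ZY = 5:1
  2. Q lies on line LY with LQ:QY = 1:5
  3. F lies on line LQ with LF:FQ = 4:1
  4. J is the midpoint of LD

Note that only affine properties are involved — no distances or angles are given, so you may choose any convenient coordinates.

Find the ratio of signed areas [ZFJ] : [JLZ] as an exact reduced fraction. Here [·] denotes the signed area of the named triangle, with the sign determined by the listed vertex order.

[ZFJ]:[JLZ] = -67/75

Set D = (0, 0), L = (1, 0), Y = (0, 1); any affine frame gives the same invariant.
1. Z lies on line DY with DZ:ZY = 5:1 ⇒ Z = (0, 5/6)
2. Q lies on line LY with LQ:QY = 1:5 ⇒ Q = (5/6, 1/6)
3. F lies on line LQ with LF:FQ = 4:1 ⇒ F = (13/15, 2/15)
4. J is the midpoint of LD ⇒ J = (1/2, 0)
2·[ZFJ] = -67/180, 2·[JLZ] = 5/12
[ZFJ]:[JLZ] = -67/180:5/12 = -67/75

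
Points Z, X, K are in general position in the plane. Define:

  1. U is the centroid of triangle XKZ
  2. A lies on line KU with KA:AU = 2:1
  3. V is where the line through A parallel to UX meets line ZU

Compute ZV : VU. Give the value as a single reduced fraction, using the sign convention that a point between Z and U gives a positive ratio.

ZV:VU = -4

Set Z = (0, 0), X = (1, 0), K = (0, 1); any affine frame gives the same invariant.
1. U is the centroid of triangle XKZ ⇒ U = (1/3, 1/3)
2. A lies on line KU with KA:AU = 2:1 ⇒ A = (2/9, 5/9)
3. V is where the line through A parallel to UX meets line ZU ⇒ V = (4/9, 4/9)
V = Z + t·(U−Z) with t = 4/3, so ZV:VU = t:(1−t) = 4/3:-1/3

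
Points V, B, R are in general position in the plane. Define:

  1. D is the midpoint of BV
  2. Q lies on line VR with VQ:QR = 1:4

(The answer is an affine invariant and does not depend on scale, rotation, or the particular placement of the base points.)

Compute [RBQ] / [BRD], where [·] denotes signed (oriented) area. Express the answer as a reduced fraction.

[RBQ]:[BRD] = -8/5

Assign V = (0, 0), B = (1, 0), R = (0, 1) — the answer is frame-independent, so this choice is without loss of generality.
1. D is the midpoint of BV ⇒ D = (1/2, 0)
2. Q lies on line VR with VQ:QR = 1:4 ⇒ Q = (0, 1/5)
2·[RBQ] = -4/5, 2·[BRD] = 1/2
[RBQ]:[BRD] = -4/5:1/2 = -8/5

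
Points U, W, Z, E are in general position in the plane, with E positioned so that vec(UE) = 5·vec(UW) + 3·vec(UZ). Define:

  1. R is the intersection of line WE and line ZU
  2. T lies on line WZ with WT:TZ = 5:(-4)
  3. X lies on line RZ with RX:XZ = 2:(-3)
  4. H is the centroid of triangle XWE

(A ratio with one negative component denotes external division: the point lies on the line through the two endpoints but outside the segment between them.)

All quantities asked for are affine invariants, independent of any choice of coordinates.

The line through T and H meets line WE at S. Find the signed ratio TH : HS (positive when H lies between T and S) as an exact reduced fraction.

Assign U = (0, 0), W = (1, 0), Z = (0, 1), E = (5, 3) — the answer is frame-independent, so this choice is without loss of generality.
1. R is the intersection of line WE and line ZU ⇒ R = (0, -3/4)
2. T lies on line WZ with WT:TZ = 5:(-4) ⇒ T = (-4, 5)
3. X lies on line RZ with RX:XZ = 2:(-3) ⇒ X = (0, -17/4)
4. H is the centroid of triangle XWE ⇒ H = (2, -5/12)
line TH meets WE at S = (22/17, 15/68)
H = T + t·(S−T) with t = 17/15, so TH:HS = 17/15:-2/15

TH:HS = -17/2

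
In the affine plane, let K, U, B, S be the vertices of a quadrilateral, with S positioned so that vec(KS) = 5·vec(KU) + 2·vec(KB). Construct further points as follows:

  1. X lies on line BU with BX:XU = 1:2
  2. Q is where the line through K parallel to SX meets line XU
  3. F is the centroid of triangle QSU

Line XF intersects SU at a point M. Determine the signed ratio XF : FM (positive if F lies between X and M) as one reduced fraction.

Assign K = (0, 0), U = (1, 0), B = (0, 1), S = (5, 2) — the answer is frame-independent, so this choice is without loss of generality.
1. X lies on line BU with BX:XU = 1:2 ⇒ X = (1/3, 2/3)
2. Q is where the line through K parallel to SX meets line XU ⇒ Q = (7/9, 2/9)
3. F is the centroid of triangle QSU ⇒ F = (61/27, 20/27)
line XF meets SU at M = (5/2, 3/4)
F = X + t·(M−X) with t = 8/9, so XF:FM = 8/9:1/9

XF:FM = 8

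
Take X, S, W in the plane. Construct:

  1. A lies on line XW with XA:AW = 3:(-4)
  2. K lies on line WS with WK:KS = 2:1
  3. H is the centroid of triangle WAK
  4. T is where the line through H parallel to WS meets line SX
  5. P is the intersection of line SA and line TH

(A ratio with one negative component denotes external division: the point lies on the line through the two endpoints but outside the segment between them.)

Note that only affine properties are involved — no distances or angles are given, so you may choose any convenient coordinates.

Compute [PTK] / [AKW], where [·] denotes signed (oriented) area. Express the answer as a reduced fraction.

[PTK]:[AKW] = -1/2

Set X = (0, 0), S = (1, 0), W = (0, 1); any affine frame gives the same invariant.
1. A lies on line XW with XA:AW = 3:(-4) ⇒ A = (0, -3)
2. K lies on line WS with WK:KS = 2:1 ⇒ K = (2/3, 1/3)
3. H is the centroid of triangle WAK ⇒ H = (2/9, -5/9)
4. T is where the line through H parallel to WS meets line SX ⇒ T = (-1/3, 0)
5. P is the intersection of line SA and line TH ⇒ P = (2/3, -1)
2·[PTK] = -4/3, 2·[AKW] = 8/3
[PTK]:[AKW] = -4/3:8/3 = -1/2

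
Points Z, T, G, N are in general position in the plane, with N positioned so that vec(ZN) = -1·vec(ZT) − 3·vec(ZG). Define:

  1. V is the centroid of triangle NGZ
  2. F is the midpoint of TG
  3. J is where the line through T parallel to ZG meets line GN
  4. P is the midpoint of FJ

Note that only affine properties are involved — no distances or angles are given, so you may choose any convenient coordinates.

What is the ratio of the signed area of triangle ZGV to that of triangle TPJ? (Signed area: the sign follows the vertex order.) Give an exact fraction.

Work in coordinates with Z = (0, 0), T = (1, 0), G = (0, 1), N = (-1, -3).
1. V is the centroid of triangle NGZ ⇒ V = (-1/3, -2/3)
2. F is the midpoint of TG ⇒ F = (1/2, 1/2)
3. J is where the line through T parallel to ZG meets line GN ⇒ J = (1, 5)
4. P is the midpoint of FJ ⇒ P = (3/4, 11/4)
2·[ZGV] = 1/3, 2·[TPJ] = -5/4
[ZGV]:[TPJ] = 1/3:-5/4 = -4/15

[ZGV]:[TPJ] = -4/15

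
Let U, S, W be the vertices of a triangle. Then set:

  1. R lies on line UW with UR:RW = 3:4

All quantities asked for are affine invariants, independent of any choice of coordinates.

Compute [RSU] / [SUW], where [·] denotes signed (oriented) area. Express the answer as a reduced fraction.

[RSU]:[SUW] = 3/7

Assign U = (0, 0), S = (1, 0), W = (0, 1) — the answer is frame-independent, so this choice is without loss of generality.
1. R lies on line UW with UR:RW = 3:4 ⇒ R = (0, 3/7)
2·[RSU] = -3/7, 2·[SUW] = -1
[RSU]:[SUW] = -3/7:-1 = 3/7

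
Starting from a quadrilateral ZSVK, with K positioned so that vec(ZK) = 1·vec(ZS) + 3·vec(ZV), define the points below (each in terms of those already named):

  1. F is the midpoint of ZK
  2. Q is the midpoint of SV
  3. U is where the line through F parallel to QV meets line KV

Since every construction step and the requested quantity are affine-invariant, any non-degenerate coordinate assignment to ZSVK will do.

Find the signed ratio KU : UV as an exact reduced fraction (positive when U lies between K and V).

Choose coordinates Z = (0, 0), S = (1, 0), V = (0, 1), K = (1, 3).
1. F is the midpoint of ZK ⇒ F = (1/2, 3/2)
2. Q is the midpoint of SV ⇒ Q = (1/2, 1/2)
3. U is where the line through F parallel to QV meets line KV ⇒ U = (1/3, 5/3)
U = K + t·(V−K) with t = 2/3, so KU:UV = t:(1−t) = 2/3:1/3

KU:UV = 2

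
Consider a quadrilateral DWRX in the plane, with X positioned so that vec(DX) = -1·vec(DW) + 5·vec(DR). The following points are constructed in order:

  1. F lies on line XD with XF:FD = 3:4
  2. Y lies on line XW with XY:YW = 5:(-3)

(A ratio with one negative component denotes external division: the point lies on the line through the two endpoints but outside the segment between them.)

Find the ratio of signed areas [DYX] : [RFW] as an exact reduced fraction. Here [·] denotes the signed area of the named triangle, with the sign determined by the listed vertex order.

[DYX]:[RFW] = -175/18

Set D = (0, 0), W = (1, 0), R = (0, 1), X = (-1, 5); any affine frame gives the same invariant.
1. F lies on line XD with XF:FD = 3:4 ⇒ F = (-4/7, 20/7)
2. Y lies on line XW with XY:YW = 5:(-3) ⇒ Y = (4, -15/2)
2·[DYX] = 25/2, 2·[RFW] = -9/7
[DYX]:[RFW] = 25/2:-9/7 = -175/18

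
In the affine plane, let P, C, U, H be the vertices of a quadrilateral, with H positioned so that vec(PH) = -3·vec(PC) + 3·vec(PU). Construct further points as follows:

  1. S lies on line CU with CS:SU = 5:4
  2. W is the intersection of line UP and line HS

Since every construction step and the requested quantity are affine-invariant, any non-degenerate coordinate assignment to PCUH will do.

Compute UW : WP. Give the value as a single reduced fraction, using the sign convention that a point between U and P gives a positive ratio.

UW:WP = 4/27

Set P = (0, 0), C = (1, 0), U = (0, 1), H = (-3, 3); any affine frame gives the same invariant.
1. S lies on line CU with CS:SU = 5:4 ⇒ S = (4/9, 5/9)
2. W is the intersection of line UP and line HS ⇒ W = (0, 27/31)
W = U + t·(P−U) with t = 4/31, so UW:WP = t:(1−t) = 4/31:27/31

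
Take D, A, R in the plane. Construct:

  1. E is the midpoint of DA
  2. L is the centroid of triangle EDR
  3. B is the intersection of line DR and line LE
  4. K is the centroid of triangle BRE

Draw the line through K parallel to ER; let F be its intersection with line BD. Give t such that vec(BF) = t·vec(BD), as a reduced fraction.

Assign D = (0, 0), A = (1, 0), R = (0, 1) — the answer is frame-independent, so this choice is without loss of generality.
1. E is the midpoint of DA ⇒ E = (1/2, 0)
2. L is the centroid of triangle EDR ⇒ L = (1/6, 1/3)
3. B is the intersection of line DR and line LE ⇒ B = (0, 1/2)
4. K is the centroid of triangle BRE ⇒ K = (1/6, 1/2)
through K parallel to ER: direction (-1/2, 1); meets BD at F = (0, 5/6)
F = B + t·(D−B) with t = -2/3

t = -2/3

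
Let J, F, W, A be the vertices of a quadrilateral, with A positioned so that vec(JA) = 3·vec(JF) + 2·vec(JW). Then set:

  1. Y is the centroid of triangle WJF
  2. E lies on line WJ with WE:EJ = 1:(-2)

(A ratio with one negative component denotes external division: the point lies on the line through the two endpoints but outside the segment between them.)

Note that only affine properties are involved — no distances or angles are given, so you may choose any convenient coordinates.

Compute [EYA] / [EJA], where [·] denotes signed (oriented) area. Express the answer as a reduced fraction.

Work in coordinates with J = (0, 0), F = (1, 0), W = (0, 1), A = (3, 2).
1. Y is the centroid of triangle WJF ⇒ Y = (1/3, 1/3)
2. E lies on line WJ with WE:EJ = 1:(-2) ⇒ E = (0, 2)
2·[EYA] = 5, 2·[EJA] = 6
[EYA]:[EJA] = 5:6 = 5/6

[EYA]:[EJA] = 5/6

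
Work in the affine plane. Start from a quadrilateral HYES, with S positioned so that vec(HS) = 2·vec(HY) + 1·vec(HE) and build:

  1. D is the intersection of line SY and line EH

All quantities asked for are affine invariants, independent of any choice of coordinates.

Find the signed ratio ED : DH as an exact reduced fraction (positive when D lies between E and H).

ED:DH = -2

Assign H = (0, 0), Y = (1, 0), E = (0, 1), S = (2, 1) — the answer is frame-independent, so this choice is without loss of generality.
1. D is the intersection of line SY and line EH ⇒ D = (0, -1)
D = E + t·(H−E) with t = 2, so ED:DH = t:(1−t) = 2:-1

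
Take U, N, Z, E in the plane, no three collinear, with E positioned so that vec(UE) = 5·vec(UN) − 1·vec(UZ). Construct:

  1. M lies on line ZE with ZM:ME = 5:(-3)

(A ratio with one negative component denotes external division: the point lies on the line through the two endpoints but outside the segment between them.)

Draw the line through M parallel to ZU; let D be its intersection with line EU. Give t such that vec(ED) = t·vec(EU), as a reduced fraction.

Work in coordinates with U = (0, 0), N = (1, 0), Z = (0, 1), E = (5, -1).
1. M lies on line ZE with ZM:ME = 5:(-3) ⇒ M = (25/2, -4)
through M parallel to ZU: direction (0, -1); meets EU at D = (25/2, -5/2)
D = E + t·(U−E) with t = -3/2

t = -3/2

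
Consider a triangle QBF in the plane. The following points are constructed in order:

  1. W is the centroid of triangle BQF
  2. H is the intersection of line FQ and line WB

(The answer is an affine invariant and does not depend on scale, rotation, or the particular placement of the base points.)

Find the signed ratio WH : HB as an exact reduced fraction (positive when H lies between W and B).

WH:HB = -1/3

Choose coordinates Q = (0, 0), B = (1, 0), F = (0, 1).
1. W is the centroid of triangle BQF ⇒ W = (1/3, 1/3)
2. H is the intersection of line FQ and line WB ⇒ H = (0, 1/2)
H = W + t·(B−W) with t = -1/2, so WH:HB = t:(1−t) = -1/2:3/2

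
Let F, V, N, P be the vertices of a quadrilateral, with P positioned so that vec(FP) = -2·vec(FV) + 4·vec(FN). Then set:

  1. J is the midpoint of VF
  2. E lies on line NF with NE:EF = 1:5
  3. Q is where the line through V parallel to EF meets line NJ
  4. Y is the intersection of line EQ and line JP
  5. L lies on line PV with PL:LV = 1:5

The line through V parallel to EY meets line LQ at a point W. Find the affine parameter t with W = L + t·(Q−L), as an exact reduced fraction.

Work in coordinates with F = (0, 0), V = (1, 0), N = (0, 1), P = (-2, 4).
1. J is the midpoint of VF ⇒ J = (1/2, 0)
2. E lies on line NF with NE:EF = 1:5 ⇒ E = (0, 5/6)
3. Q is where the line through V parallel to EF meets line NJ ⇒ Q = (1, -1)
4. Y is the intersection of line EQ and line JP ⇒ Y = (1/7, 4/7)
5. L lies on line PV with PL:LV = 1:5 ⇒ L = (-3/2, 10/3)
through V parallel to EY: direction (1/7, -11/42); meets LQ at W = (11, -55/3)
W = L + t·(Q−L) with t = 5

t = 5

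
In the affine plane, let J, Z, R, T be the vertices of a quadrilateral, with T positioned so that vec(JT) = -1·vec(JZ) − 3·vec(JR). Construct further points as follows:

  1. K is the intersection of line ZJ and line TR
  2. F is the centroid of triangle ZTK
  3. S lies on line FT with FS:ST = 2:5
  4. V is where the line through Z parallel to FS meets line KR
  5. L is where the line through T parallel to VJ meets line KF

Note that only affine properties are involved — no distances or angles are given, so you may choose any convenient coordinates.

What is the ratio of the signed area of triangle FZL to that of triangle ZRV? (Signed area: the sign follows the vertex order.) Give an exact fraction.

[FZL]:[ZRV] = 8/77

Assign J = (0, 0), Z = (1, 0), R = (0, 1), T = (-1, -3) — the answer is frame-independent, so this choice is without loss of generality.
1. K is the intersection of line ZJ and line TR ⇒ K = (-1/4, 0)
2. F is the centroid of triangle ZTK ⇒ F = (-1/12, -1)
3. S lies on line FT with FS:ST = 2:5 ⇒ S = (-29/84, -11/7)
4. V is where the line through Z parallel to FS meets line KR ⇒ V = (-7/4, -6)
5. L is where the line through T parallel to VJ meets line KF ⇒ L = (-9/44, -3/11)
2·[FZL] = 10/11, 2·[ZRV] = 35/4
[FZL]:[ZRV] = 10/11:35/4 = 8/77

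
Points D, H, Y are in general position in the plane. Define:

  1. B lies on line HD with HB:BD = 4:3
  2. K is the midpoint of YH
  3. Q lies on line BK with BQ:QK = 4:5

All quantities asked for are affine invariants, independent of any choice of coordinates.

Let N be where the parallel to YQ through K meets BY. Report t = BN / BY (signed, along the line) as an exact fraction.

t = 9/4

Set D = (0, 0), H = (1, 0), Y = (0, 1); any affine frame gives the same invariant.
1. B lies on line HD with HB:BD = 4:3 ⇒ B = (3/7, 0)
2. K is the midpoint of YH ⇒ K = (1/2, 1/2)
3. Q lies on line BK with BQ:QK = 4:5 ⇒ Q = (29/63, 2/9)
through K parallel to YQ: direction (29/63, -7/9); meets BY at N = (-15/28, 9/4)
N = B + t·(Y−B) with t = 9/4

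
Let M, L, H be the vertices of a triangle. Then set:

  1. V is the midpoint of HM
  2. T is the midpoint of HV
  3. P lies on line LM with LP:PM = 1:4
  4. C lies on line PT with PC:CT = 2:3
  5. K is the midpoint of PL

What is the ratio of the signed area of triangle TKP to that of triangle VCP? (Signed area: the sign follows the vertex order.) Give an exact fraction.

Set M = (0, 0), L = (1, 0), H = (0, 1); any affine frame gives the same invariant.
1. V is the midpoint of HM ⇒ V = (0, 1/2)
2. T is the midpoint of HV ⇒ T = (0, 3/4)
3. P lies on line LM with LP:PM = 1:4 ⇒ P = (4/5, 0)
4. C lies on line PT with PC:CT = 2:3 ⇒ C = (12/25, 3/10)
5. K is the midpoint of PL ⇒ K = (9/10, 0)
2·[TKP] = -3/40, 2·[VCP] = -2/25
[TKP]:[VCP] = -3/40:-2/25 = 15/16

[TKP]:[VCP] = 15/16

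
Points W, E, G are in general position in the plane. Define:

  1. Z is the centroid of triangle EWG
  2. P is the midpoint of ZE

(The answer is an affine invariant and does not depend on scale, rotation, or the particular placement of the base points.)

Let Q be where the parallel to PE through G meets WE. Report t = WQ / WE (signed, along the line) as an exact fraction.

Work in coordinates with W = (0, 0), E = (1, 0), G = (0, 1).
1. Z is the centroid of triangle EWG ⇒ Z = (1/3, 1/3)
2. P is the midpoint of ZE ⇒ P = (2/3, 1/6)
through G parallel to PE: direction (1/3, -1/6); meets WE at Q = (2, 0)
Q = W + t·(E−W) with t = 2

t = 2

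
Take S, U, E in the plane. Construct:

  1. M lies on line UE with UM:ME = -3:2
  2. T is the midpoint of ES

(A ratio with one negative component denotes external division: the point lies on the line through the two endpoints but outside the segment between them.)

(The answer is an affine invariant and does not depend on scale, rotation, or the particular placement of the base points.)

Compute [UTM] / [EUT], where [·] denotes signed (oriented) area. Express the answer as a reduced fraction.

Work in coordinates with S = (0, 0), U = (1, 0), E = (0, 1).
1. M lies on line UE with UM:ME = -3:2 ⇒ M = (-2, 3)
2. T is the midpoint of ES ⇒ T = (0, 1/2)
2·[UTM] = -3/2, 2·[EUT] = -1/2
[UTM]:[EUT] = -3/2:-1/2 = 3

[UTM]:[EUT] = 3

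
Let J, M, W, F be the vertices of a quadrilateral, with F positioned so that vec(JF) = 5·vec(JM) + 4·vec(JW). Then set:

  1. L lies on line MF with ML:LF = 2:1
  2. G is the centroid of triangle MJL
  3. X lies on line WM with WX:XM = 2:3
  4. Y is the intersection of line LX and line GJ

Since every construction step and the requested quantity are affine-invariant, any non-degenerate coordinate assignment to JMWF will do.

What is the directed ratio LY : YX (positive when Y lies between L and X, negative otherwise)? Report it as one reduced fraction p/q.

LY:YX = -20/13

Assign J = (0, 0), M = (1, 0), W = (0, 1), F = (5, 4) — the answer is frame-independent, so this choice is without loss of generality.
1. L lies on line MF with ML:LF = 2:1 ⇒ L = (11/3, 8/3)
2. G is the centroid of triangle MJL ⇒ G = (14/9, 8/9)
3. X lies on line WM with WX:XM = 2:3 ⇒ X = (2/5, 3/5)
4. Y is the intersection of line LX and line GJ ⇒ Y = (-17/3, -68/21)
Y = L + t·(X−L) with t = 20/7, so LY:YX = t:(1−t) = 20/7:-13/7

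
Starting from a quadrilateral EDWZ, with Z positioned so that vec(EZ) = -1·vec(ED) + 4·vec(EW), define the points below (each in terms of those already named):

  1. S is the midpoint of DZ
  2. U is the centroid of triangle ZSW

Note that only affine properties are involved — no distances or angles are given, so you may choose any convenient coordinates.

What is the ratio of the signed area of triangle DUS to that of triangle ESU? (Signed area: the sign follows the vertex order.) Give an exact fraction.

[DUS]:[ESU] = -1/2

Work in coordinates with E = (0, 0), D = (1, 0), W = (0, 1), Z = (-1, 4).
1. S is the midpoint of DZ ⇒ S = (0, 2)
2. U is the centroid of triangle ZSW ⇒ U = (-1/3, 7/3)
2·[DUS] = -1/3, 2·[ESU] = 2/3
[DUS]:[ESU] = -1/3:2/3 = -1/2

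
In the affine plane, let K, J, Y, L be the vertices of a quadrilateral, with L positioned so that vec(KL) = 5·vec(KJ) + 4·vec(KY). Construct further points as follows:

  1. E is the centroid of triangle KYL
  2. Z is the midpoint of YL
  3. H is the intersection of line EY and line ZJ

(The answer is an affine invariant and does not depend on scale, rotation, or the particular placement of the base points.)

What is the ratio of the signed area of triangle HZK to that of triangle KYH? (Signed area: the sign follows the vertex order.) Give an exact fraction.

[HZK]:[KYH] = -5/16

Assign K = (0, 0), J = (1, 0), Y = (0, 1), L = (5, 4) — the answer is frame-independent, so this choice is without loss of generality.
1. E is the centroid of triangle KYL ⇒ E = (5/3, 5/3)
2. Z is the midpoint of YL ⇒ Z = (5/2, 5/2)
3. H is the intersection of line EY and line ZJ ⇒ H = (40/19, 35/19)
2·[HZK] = 25/38, 2·[KYH] = -40/19
[HZK]:[KYH] = 25/38:-40/19 = -5/16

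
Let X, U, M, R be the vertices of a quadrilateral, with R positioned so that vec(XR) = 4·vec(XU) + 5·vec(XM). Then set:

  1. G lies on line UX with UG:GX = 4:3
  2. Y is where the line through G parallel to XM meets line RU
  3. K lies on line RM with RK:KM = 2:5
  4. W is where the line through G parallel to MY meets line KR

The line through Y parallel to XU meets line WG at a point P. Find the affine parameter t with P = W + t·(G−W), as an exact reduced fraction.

Work in coordinates with X = (0, 0), U = (1, 0), M = (0, 1), R = (4, 5).
1. G lies on line UX with UG:GX = 4:3 ⇒ G = (3/7, 0)
2. Y is where the line through G parallel to XM meets line RU ⇒ Y = (3/7, -20/21)
3. K lies on line RM with RK:KM = 2:5 ⇒ K = (20/7, 27/7)
4. W is where the line through G parallel to MY meets line KR ⇒ W = (6/35, 41/35)
through Y parallel to XU: direction (1, 0); meets WG at P = (183/287, -20/21)
P = W + t·(G−W) with t = 223/123

t = 223/123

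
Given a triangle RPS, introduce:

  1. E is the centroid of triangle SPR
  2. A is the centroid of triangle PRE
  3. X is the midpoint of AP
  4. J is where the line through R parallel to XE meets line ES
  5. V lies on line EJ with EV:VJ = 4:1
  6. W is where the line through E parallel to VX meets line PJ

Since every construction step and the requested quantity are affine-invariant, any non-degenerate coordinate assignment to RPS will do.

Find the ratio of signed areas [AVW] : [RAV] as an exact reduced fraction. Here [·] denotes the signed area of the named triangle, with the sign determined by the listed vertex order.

Set R = (0, 0), P = (1, 0), S = (0, 1); any affine frame gives the same invariant.
1. E is the centroid of triangle SPR ⇒ E = (1/3, 1/3)
2. A is the centroid of triangle PRE ⇒ A = (4/9, 1/9)
3. X is the midpoint of AP ⇒ X = (13/18, 1/18)
4. J is where the line through R parallel to XE meets line ES ⇒ J = (7/9, -5/9)
5. V lies on line EJ with EV:VJ = 4:1 ⇒ V = (31/45, -17/45)
6. W is where the line through E parallel to VX meets line PJ ⇒ W = (1/7, -15/7)
2·[AVW] = -44/63, 2·[RAV] = -11/45
[AVW]:[RAV] = -44/63:-11/45 = 20/7

[AVW]:[RAV] = 20/7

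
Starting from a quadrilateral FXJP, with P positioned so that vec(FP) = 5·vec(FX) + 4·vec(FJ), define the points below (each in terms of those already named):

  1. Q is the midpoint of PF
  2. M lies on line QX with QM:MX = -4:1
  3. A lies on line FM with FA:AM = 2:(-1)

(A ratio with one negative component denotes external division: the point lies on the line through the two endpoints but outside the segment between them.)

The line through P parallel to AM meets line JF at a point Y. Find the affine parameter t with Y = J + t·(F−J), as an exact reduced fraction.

t = -29/3

Set F = (0, 0), X = (1, 0), J = (0, 1), P = (5, 4); any affine frame gives the same invariant.
1. Q is the midpoint of PF ⇒ Q = (5/2, 2)
2. M lies on line QX with QM:MX = -4:1 ⇒ M = (1/2, -2/3)
3. A lies on line FM with FA:AM = 2:(-1) ⇒ A = (1, -4/3)
through P parallel to AM: direction (-1/2, 2/3); meets JF at Y = (0, 32/3)
Y = J + t·(F−J) with t = -29/3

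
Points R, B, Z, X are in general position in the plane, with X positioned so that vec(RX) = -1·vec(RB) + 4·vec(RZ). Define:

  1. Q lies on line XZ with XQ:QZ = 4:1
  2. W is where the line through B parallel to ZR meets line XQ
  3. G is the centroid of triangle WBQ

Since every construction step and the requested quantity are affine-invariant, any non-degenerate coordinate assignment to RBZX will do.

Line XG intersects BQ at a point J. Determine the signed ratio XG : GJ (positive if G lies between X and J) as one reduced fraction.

XG:GJ = -3

Work in coordinates with R = (0, 0), B = (1, 0), Z = (0, 1), X = (-1, 4).
1. Q lies on line XZ with XQ:QZ = 4:1 ⇒ Q = (-1/5, 8/5)
2. W is where the line through B parallel to ZR meets line XQ ⇒ W = (1, -2)
3. G is the centroid of triangle WBQ ⇒ G = (3/5, -2/15)
line XG meets BQ at J = (1/15, 56/45)
G = X + t·(J−X) with t = 3/2, so XG:GJ = 3/2:-1/2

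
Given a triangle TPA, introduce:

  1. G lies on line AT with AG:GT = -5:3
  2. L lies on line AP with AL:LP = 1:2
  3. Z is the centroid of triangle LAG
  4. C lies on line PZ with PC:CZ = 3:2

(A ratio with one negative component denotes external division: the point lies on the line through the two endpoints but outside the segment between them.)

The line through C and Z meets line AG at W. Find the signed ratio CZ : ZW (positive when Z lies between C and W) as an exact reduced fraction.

Choose coordinates T = (0, 0), P = (1, 0), A = (0, 1).
1. G lies on line AT with AG:GT = -5:3 ⇒ G = (0, -3/2)
2. L lies on line AP with AL:LP = 1:2 ⇒ L = (1/3, 2/3)
3. Z is the centroid of triangle LAG ⇒ Z = (1/9, 1/18)
4. C lies on line PZ with PC:CZ = 3:2 ⇒ C = (7/15, 1/30)
line CZ meets AG at W = (0, 1/16)
Z = C + t·(W−C) with t = 16/21, so CZ:ZW = 16/21:5/21

CZ:ZW = 16/5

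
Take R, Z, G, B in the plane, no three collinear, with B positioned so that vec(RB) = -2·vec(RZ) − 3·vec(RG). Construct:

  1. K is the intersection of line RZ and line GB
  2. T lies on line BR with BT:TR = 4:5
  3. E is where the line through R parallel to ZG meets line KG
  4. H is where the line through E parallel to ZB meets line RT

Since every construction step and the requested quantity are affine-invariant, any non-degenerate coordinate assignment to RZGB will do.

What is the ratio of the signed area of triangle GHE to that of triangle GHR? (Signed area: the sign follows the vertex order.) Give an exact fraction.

Set R = (0, 0), Z = (1, 0), G = (0, 1), B = (-2, -3); any affine frame gives the same invariant.
1. K is the intersection of line RZ and line GB ⇒ K = (-1/2, 0)
2. T lies on line BR with BT:TR = 4:5 ⇒ T = (-10/9, -5/3)
3. E is where the line through R parallel to ZG meets line KG ⇒ E = (-1/3, 1/3)
4. H is where the line through E parallel to ZB meets line RT ⇒ H = (4/3, 2)
2·[GHE] = -5/9, 2·[GHR] = -4/3
[GHE]:[GHR] = -5/9:-4/3 = 5/12

[GHE]:[GHR] = 5/12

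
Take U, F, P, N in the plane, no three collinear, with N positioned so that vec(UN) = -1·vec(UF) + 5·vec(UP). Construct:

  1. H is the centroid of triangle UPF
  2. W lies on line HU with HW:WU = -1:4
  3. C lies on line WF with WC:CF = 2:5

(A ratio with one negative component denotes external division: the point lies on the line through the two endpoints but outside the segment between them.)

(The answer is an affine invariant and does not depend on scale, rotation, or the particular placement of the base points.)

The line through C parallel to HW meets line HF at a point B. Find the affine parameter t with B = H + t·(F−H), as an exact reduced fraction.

Assign U = (0, 0), F = (1, 0), P = (0, 1), N = (-1, 5) — the answer is frame-independent, so this choice is without loss of generality.
1. H is the centroid of triangle UPF ⇒ H = (1/3, 1/3)
2. W lies on line HU with HW:WU = -1:4 ⇒ W = (4/9, 4/9)
3. C lies on line WF with WC:CF = 2:5 ⇒ C = (38/63, 20/63)
through C parallel to HW: direction (1/9, 1/9); meets HF at B = (11/21, 5/21)
B = H + t·(F−H) with t = 2/7

t = 2/7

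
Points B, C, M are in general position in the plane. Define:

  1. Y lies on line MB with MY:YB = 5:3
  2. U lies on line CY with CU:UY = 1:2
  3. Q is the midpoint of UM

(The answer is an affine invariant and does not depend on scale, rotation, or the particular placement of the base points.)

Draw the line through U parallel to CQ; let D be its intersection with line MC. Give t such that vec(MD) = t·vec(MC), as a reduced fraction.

Set B = (0, 0), C = (1, 0), M = (0, 1); any affine frame gives the same invariant.
1. Y lies on line MB with MY:YB = 5:3 ⇒ Y = (0, 3/8)
2. U lies on line CY with CU:UY = 1:2 ⇒ U = (2/3, 1/8)
3. Q is the midpoint of UM ⇒ Q = (1/3, 9/16)
through U parallel to CQ: direction (-2/3, 9/16); meets MC at D = (2, -1)
D = M + t·(C−M) with t = 2

t = 2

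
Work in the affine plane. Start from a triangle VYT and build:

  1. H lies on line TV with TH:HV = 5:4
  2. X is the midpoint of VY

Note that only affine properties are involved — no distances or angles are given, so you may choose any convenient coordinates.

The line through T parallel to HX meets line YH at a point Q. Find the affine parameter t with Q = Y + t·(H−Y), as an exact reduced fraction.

t = -1/4

Choose coordinates V = (0, 0), Y = (1, 0), T = (0, 1).
1. H lies on line TV with TH:HV = 5:4 ⇒ H = (0, 4/9)
2. X is the midpoint of VY ⇒ X = (1/2, 0)
through T parallel to HX: direction (1/2, -4/9); meets YH at Q = (5/4, -1/9)
Q = Y + t·(H−Y) with t = -1/4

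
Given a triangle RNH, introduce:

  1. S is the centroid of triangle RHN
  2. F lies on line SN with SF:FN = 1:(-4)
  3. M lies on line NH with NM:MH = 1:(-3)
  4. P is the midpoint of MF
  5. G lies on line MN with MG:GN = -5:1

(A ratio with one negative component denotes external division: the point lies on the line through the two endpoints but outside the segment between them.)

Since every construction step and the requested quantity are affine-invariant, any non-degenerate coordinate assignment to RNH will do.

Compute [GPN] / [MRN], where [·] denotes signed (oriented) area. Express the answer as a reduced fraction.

[GPN]:[MRN] = -1/18

Work in coordinates with R = (0, 0), N = (1, 0), H = (0, 1).
1. S is the centroid of triangle RHN ⇒ S = (1/3, 1/3)
2. F lies on line SN with SF:FN = 1:(-4) ⇒ F = (1/9, 4/9)
3. M lies on line NH with NM:MH = 1:(-3) ⇒ M = (3/2, -1/2)
4. P is the midpoint of MF ⇒ P = (29/36, -1/36)
5. G lies on line MN with MG:GN = -5:1 ⇒ G = (7/8, 1/8)
2·[GPN] = 1/36, 2·[MRN] = -1/2
[GPN]:[MRN] = 1/36:-1/2 = -1/18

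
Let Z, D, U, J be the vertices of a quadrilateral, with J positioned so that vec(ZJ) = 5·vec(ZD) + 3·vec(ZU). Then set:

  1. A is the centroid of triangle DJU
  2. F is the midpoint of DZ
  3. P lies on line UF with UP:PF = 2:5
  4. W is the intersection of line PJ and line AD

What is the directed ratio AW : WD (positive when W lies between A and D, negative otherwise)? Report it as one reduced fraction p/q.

Work in coordinates with Z = (0, 0), D = (1, 0), U = (0, 1), J = (5, 3).
1. A is the centroid of triangle DJU ⇒ A = (2, 4/3)
2. F is the midpoint of DZ ⇒ F = (1/2, 0)
3. P lies on line UF with UP:PF = 2:5 ⇒ P = (1/7, 5/7)
4. W is the intersection of line PJ and line AD ⇒ W = (101/44, 19/11)
W = A + t·(D−A) with t = -13/44, so AW:WD = t:(1−t) = -13/44:57/44

AW:WD = -13/57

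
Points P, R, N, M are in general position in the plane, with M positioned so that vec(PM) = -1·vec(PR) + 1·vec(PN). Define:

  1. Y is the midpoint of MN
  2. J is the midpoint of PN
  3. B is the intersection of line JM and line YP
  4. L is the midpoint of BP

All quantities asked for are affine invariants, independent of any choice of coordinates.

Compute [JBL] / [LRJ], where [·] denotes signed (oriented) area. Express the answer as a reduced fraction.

Choose coordinates P = (0, 0), R = (1, 0), N = (0, 1), M = (-1, 1).
1. Y is the midpoint of MN ⇒ Y = (-1/2, 1)
2. J is the midpoint of PN ⇒ J = (0, 1/2)
3. B is the intersection of line JM and line YP ⇒ B = (-1/3, 2/3)
4. L is the midpoint of BP ⇒ L = (-1/6, 1/3)
2·[JBL] = 1/12, 2·[LRJ] = 1/4
[JBL]:[LRJ] = 1/12:1/4 = 1/3

[JBL]:[LRJ] = 1/3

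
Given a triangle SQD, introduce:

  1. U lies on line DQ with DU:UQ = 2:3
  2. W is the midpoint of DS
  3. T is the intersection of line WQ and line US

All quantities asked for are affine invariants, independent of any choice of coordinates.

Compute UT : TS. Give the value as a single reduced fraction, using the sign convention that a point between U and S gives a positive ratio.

Set S = (0, 0), Q = (1, 0), D = (0, 1); any affine frame gives the same invariant.
1. U lies on line DQ with DU:UQ = 2:3 ⇒ U = (2/5, 3/5)
2. W is the midpoint of DS ⇒ W = (0, 1/2)
3. T is the intersection of line WQ and line US ⇒ T = (1/4, 3/8)
T = U + t·(S−U) with t = 3/8, so UT:TS = t:(1−t) = 3/8:5/8

UT:TS = 3/5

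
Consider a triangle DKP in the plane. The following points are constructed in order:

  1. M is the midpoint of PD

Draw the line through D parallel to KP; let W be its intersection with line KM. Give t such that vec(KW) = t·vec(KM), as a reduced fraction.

Set D = (0, 0), K = (1, 0), P = (0, 1); any affine frame gives the same invariant.
1. M is the midpoint of PD ⇒ M = (0, 1/2)
through D parallel to KP: direction (-1, 1); meets KM at W = (-1, 1)
W = K + t·(M−K) with t = 2

t = 2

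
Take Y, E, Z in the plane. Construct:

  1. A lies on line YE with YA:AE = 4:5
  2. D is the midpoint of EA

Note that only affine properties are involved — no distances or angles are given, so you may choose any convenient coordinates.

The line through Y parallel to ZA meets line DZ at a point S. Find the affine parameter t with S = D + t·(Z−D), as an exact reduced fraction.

Choose coordinates Y = (0, 0), E = (1, 0), Z = (0, 1).
1. A lies on line YE with YA:AE = 4:5 ⇒ A = (4/9, 0)
2. D is the midpoint of EA ⇒ D = (13/18, 0)
through Y parallel to ZA: direction (4/9, -1); meets DZ at S = (-52/45, 13/5)
S = D + t·(Z−D) with t = 13/5

t = 13/5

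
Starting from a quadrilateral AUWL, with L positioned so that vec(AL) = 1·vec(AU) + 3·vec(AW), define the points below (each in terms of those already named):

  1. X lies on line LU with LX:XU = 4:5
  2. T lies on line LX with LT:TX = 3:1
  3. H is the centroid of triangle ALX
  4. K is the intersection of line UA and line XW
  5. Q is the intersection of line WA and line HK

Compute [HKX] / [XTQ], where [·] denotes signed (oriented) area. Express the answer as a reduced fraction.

[HKX]:[XTQ] = 5/6

Set A = (0, 0), U = (1, 0), W = (0, 1), L = (1, 3); any affine frame gives the same invariant.
1. X lies on line LU with LX:XU = 4:5 ⇒ X = (1, 5/3)
2. T lies on line LX with LT:TX = 3:1 ⇒ T = (1, 2)
3. H is the centroid of triangle ALX ⇒ H = (2/3, 14/9)
4. K is the intersection of line UA and line XW ⇒ K = (-3/2, 0)
5. Q is the intersection of line WA and line HK ⇒ Q = (0, 14/13)
2·[HKX] = 5/18, 2·[XTQ] = 1/3
[HKX]:[XTQ] = 5/18:1/3 = 5/6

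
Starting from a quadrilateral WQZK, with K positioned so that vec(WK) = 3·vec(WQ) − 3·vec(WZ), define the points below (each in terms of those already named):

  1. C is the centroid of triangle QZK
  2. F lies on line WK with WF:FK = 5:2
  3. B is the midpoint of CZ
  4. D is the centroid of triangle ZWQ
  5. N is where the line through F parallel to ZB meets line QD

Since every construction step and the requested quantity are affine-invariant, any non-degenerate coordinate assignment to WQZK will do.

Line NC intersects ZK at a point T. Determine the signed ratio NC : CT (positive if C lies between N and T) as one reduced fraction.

Assign W = (0, 0), Q = (1, 0), Z = (0, 1), K = (3, -3) — the answer is frame-independent, so this choice is without loss of generality.
1. C is the centroid of triangle QZK ⇒ C = (4/3, -2/3)
2. F lies on line WK with WF:FK = 5:2 ⇒ F = (15/7, -15/7)
3. B is the midpoint of CZ ⇒ B = (2/3, 1/6)
4. D is the centroid of triangle ZWQ ⇒ D = (1/3, 1/3)
5. N is where the line through F parallel to ZB meets line QD ⇒ N = (1/21, 10/21)
line NC meets ZK at T = (13/12, -4/9)
C = N + t·(T−N) with t = 36/29, so NC:CT = 36/29:-7/29

NC:CT = -36/7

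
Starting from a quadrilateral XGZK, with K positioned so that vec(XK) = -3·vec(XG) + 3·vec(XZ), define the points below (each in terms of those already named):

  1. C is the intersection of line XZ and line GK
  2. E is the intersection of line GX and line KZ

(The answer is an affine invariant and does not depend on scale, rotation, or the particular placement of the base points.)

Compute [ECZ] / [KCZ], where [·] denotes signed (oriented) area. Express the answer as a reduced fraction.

[ECZ]:[KCZ] = -1/2

Assign X = (0, 0), G = (1, 0), Z = (0, 1), K = (-3, 3) — the answer is frame-independent, so this choice is without loss of generality.
1. C is the intersection of line XZ and line GK ⇒ C = (0, 3/4)
2. E is the intersection of line GX and line KZ ⇒ E = (3/2, 0)
2·[ECZ] = -3/8, 2·[KCZ] = 3/4
[ECZ]:[KCZ] = -3/8:3/4 = -1/2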